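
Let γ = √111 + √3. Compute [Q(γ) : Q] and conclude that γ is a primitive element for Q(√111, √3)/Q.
[Q(γ) : Q] = 4 (equivalently, Q(γ) = Q(√111, √3))

Obviously Q(γ) ⊆ Q(√111, √3), and [Q(√111, √3):Q] = 4 (since 111, 3 are distinct squarefree integers > 1 with 333 not a perfect square). To show equality we compute the minimal polynomial of γ. From γ = √111 + √3: γ^2 = 111 + 2√(333) + 3 = 114 + 2√(333), so γ^2 - 114 = 2√(333); squaring, (γ^2 - 114)^2 = 4·333, i.e. γ^4 - 228γ^2 + 12996 - 1332 = 0, i.e. γ^4 - 228γ^2 + 11664 = 0. So γ is a root of x^4 - 228x^2 + 11664. This polynomial is irreducible over Q: it has no rational root (each ±√111 ± √3 is irrational), and any factorization into two quadratics over Q would force √(333) ∈ Q (pairing opposite roots) or √111, √3 ∈ Q (other pairings), all impossible. Hence [Q(γ):Q] = 4 = [Q(√111, √3):Q], so Q(γ) = Q(√111, √3).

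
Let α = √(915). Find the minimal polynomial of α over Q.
m_α(x) = x^2 - 915

α satisfies α^2 - 915 = 0, so x^2 - 915 annihilates α. Since d = 915 is squarefree and ≠ 1, it is not a perfect square in Q, so x^2 - 915 has no rational root and is therefore irreducible over Q (a degree-2 polynomial over a field is irreducible iff it has no root). Hence m_α(x) = x^2 - 915.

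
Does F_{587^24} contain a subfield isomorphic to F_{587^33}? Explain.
No: F_{587^33} is not a subfield of F_{587^24}

F_{p^m} embeds in F_{p^n} iff m | n. Here 33 ∤ 24 (since 24 = 0·33 + 24 with remainder 24 ≠ 0), so F_{587^33} is not a subfield of F_{587^24}. Equivalently: if it were, the tower law would give 33 = [F_{587^33}:F_587] dividing [F_{587^24}:F_587] = 24, contradiction.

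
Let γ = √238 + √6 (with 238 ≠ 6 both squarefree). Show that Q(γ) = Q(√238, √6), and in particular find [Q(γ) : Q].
[Q(γ) : Q] = 4 (equivalently, Q(γ) = Q(√238, √6))

Obviously Q(γ) ⊆ Q(√238, √6), and [Q(√238, √6):Q] = 4 (since 238, 6 are distinct squarefree integers > 1 with 1428 not a perfect square). To show equality we compute the minimal polynomial of γ. From γ = √238 + √6: γ^2 = 238 + 2√(1428) + 6 = 244 + 2√(1428), so γ^2 - 244 = 2√(1428); squaring, (γ^2 - 244)^2 = 4·1428, i.e. γ^4 - 488γ^2 + 59536 - 5712 = 0, i.e. γ^4 - 488γ^2 + 53824 = 0. So γ is a root of x^4 - 488x^2 + 53824. This polynomial is irreducible over Q: it has no rational root (each ±√238 ± √6 is irrational), and any factorization into two quadratics over Q would force √(1428) ∈ Q (pairing opposite roots) or √238, √6 ∈ Q (other pairings), all impossible. Hence [Q(γ):Q] = 4 = [Q(√238, √6):Q], so Q(γ) = Q(√238, √6).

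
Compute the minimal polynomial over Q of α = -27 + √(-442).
m_α(x) = x^2 + 54x + 1171

From α + 27 = √(-442), squaring gives (α + 27)^2 = -442, i.e. α^2 + 54α + 729 = -442, so α^2 + 54α + 1171 = 0. The discriminant of x^2 + 54x + 1171 is (54)^2 - 4·(1171) = 2916 - 4684 = -1768, and 4·(-442) is not a perfect square in Q since -442 is squarefree and ≠ 1. Hence x^2 + 54x + 1171 is irreducible over Q and is the minimal polynomial of α.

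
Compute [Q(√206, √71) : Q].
[Q(√206, √71) : Q] = 4

[Q(√206):Q] = 2 (min poly x^2 - 206, irreducible since 206 is squarefree > 1). For the top step, suppose √71 ∈ Q(√206), say √71 = c + d√206 with c, d ∈ Q. Squaring: 71 = c^2 + 206d^2 + 2cd√206. Since √206 ∉ Q this forces 2cd = 0. If d = 0 then √71 = c ∈ Q, contradicting 71 squarefree > 1. If c = 0 then 71 = 206d^2, so 206·71 = (206d)^2 is a perfect square in Q — but 206·71 = 14626 is not a perfect square (since 206 and 71 are distinct squarefree integers). Contradiction. Hence √71 ∉ Q(√206), so x^2 - 71 stays irreducible over Q(√206) and [Q(√206, √71) : Q(√206)] = 2. By the tower law, [Q(√206, √71) : Q] = 2 · 2 = 4.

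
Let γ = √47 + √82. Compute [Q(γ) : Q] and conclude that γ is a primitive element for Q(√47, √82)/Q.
[Q(γ) : Q] = 4 (equivalently, Q(γ) = Q(√47, √82))

Obviously Q(γ) ⊆ Q(√47, √82), and [Q(√47, √82):Q] = 4 (since 47, 82 are distinct squarefree integers > 1 with 3854 not a perfect square). To show equality we compute the minimal polynomial of γ. From γ = √47 + √82: γ^2 = 47 + 2√(3854) + 82 = 129 + 2√(3854), so γ^2 - 129 = 2√(3854); squaring, (γ^2 - 129)^2 = 4·3854, i.e. γ^4 - 258γ^2 + 16641 - 15416 = 0, i.e. γ^4 - 258γ^2 + 1225 = 0. So γ is a root of x^4 - 258x^2 + 1225. This polynomial is irreducible over Q: it has no rational root (each ±√47 ± √82 is irrational), and any factorization into two quadratics over Q would force √(3854) ∈ Q (pairing opposite roots) or √47, √82 ∈ Q (other pairings), all impossible. Hence [Q(γ):Q] = 4 = [Q(√47, √82):Q], so Q(γ) = Q(√47, √82).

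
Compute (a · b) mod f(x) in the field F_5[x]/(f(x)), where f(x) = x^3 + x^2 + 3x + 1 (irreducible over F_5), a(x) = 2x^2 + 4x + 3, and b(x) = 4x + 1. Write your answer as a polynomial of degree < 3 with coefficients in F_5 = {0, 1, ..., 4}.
a · b ≡ 2x (mod f(x))

Multiply in F_5[x]: a(x)·b(x) = (2x^2 + 4x + 3)·(4x + 1) = 3x^3 + 3x^2 + x + 3. This has degree ≥ 3, so divide by f(x) over F_5: 3x^3 + 3x^2 + x + 3 = (3)·(x^3 + x^2 + 3x + 1) + (2x). Hence a·b ≡ 2x (mod f). (F_5[x]/(f) is a field with 5^3 = 125 elements since f is irreducible of degree 3.)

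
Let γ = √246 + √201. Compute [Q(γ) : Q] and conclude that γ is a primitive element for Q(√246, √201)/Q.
[Q(γ) : Q] = 4 (equivalently, Q(γ) = Q(√246, √201))

Obviously Q(γ) ⊆ Q(√246, √201), and [Q(√246, √201):Q] = 4 (since 246, 201 are distinct squarefree integers > 1 with 49446 not a perfect square). To show equality we compute the minimal polynomial of γ. From γ = √246 + √201: γ^2 = 246 + 2√(49446) + 201 = 447 + 2√(49446), so γ^2 - 447 = 2√(49446); squaring, (γ^2 - 447)^2 = 4·49446, i.e. γ^4 - 894γ^2 + 199809 - 197784 = 0, i.e. γ^4 - 894γ^2 + 2025 = 0. So γ is a root of x^4 - 894x^2 + 2025. This polynomial is irreducible over Q: it has no rational root (each ±√246 ± √201 is irrational), and any factorization into two quadratics over Q would force √(49446) ∈ Q (pairing opposite roots) or √246, √201 ∈ Q (other pairings), all impossible. Hence [Q(γ):Q] = 4 = [Q(√246, √201):Q], so Q(γ) = Q(√246, √201).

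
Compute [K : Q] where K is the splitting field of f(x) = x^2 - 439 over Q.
[K : Q] = 2

f(x) = x^2 - 439 factors as (x - √439)(x + √439). The splitting field is K = Q(√439). Since 439 is squarefree and > 1, it is not a perfect square, so x^2 - 439 is irreducible over Q and [Q(√439) : Q] = 2. Hence [K : Q] = 2.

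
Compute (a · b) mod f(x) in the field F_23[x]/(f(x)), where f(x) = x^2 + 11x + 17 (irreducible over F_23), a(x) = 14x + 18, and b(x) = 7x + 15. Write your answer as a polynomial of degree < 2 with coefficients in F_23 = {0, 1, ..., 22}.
a · b ≡ 17x + 7 (mod f(x))

Multiply in F_23[x]: a(x)·b(x) = (14x + 18)·(7x + 15) = 6x^2 + 14x + 17. This has degree ≥ 2, so divide by f(x) over F_23: 6x^2 + 14x + 17 = (6)·(x^2 + 11x + 17) + (17x + 7). Hence a·b ≡ 17x + 7 (mod f). (F_23[x]/(f) is a field with 23^2 = 529 elements since f is irreducible of degree 2.)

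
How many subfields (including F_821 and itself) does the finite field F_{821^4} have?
F_{821^4} has 3 subfields

The subfields of F_{p^n} are exactly the fields F_{p^d} for d | n (each is the fixed field of the unique index-d subgroup of Gal(F_{p^n}/F_p) ≅ Z/nZ). The divisors of n = 4 are {1, 2, 4}, giving 3 subfields: F_{821^1}, F_{821^2}, F_{821^4}.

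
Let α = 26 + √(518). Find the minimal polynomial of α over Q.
m_α(x) = x^2 - 52x + 158

From α - 26 = √(518), squaring gives (α - 26)^2 = 518, i.e. α^2 - 52α + 676 = 518, so α^2 - 52α + 158 = 0. The discriminant of x^2 - 52x + 158 is (-52)^2 - 4·(158) = 2704 - 632 = 2072, and 4·(518) is not a perfect square in Q since 518 is squarefree and ≠ 1. Hence x^2 - 52x + 158 is irreducible over Q and is the minimal polynomial of α.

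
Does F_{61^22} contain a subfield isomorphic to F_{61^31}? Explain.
No: F_{61^31} is not a subfield of F_{61^22}

F_{p^m} embeds in F_{p^n} iff m | n. Here 31 ∤ 22 (since 22 = 0·31 + 22 with remainder 22 ≠ 0), so F_{61^31} is not a subfield of F_{61^22}. Equivalently: if it were, the tower law would give 31 = [F_{61^31}:F_61] dividing [F_{61^22}:F_61] = 22, contradiction.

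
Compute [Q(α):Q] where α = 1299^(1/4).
[Q(α):Q] = 4

α is a root of x^4 - 1299. By Eisenstein's criterion at the prime p = 3 (which divides the constant term 1299 but p^2 = 9 does not, since 1299 is squarefree), x^4 - 1299 is irreducible over Q. Hence [Q(α):Q] = 4.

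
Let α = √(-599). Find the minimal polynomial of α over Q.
m_α(x) = x^2 + 599

α satisfies α^2 + 599 = 0, so x^2 + 599 annihilates α. Since d = -599 is squarefree and ≠ 1, it is not a perfect square in Q, so x^2 + 599 has no rational root and is therefore irreducible over Q (a degree-2 polynomial over a field is irreducible iff it has no root). Hence m_α(x) = x^2 + 599.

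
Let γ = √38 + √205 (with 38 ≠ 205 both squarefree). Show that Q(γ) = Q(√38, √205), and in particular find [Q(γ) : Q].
[Q(γ) : Q] = 4 (equivalently, Q(γ) = Q(√38, √205))

Obviously Q(γ) ⊆ Q(√38, √205), and [Q(√38, √205):Q] = 4 (since 38, 205 are distinct squarefree integers > 1 with 7790 not a perfect square). To show equality we compute the minimal polynomial of γ. From γ = √38 + √205: γ^2 = 38 + 2√(7790) + 205 = 243 + 2√(7790), so γ^2 - 243 = 2√(7790); squaring, (γ^2 - 243)^2 = 4·7790, i.e. γ^4 - 486γ^2 + 59049 - 31160 = 0, i.e. γ^4 - 486γ^2 + 27889 = 0. So γ is a root of x^4 - 486x^2 + 27889. This polynomial is irreducible over Q: it has no rational root (each ±√38 ± √205 is irrational), and any factorization into two quadratics over Q would force √(7790) ∈ Q (pairing opposite roots) or √38, √205 ∈ Q (other pairings), all impossible. Hence [Q(γ):Q] = 4 = [Q(√38, √205):Q], so Q(γ) = Q(√38, √205).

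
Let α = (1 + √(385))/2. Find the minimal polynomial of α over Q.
m_α(x) = x^2 - x - 96

From 2α - 1 = √(385), squaring gives (2α - 1)^2 = 385, i.e. 4α^2 - 4α + 1 = 385, so α^2 - α + (1 - 385)/4 = 0. Since 385 ≡ 1 (mod 4), (1 - 385)/4 = -96 ∈ Z. The polynomial x^2 - x - 96 has discriminant 1 - 4·(-96) = 385, which is not a perfect square in Q (d = 385 is squarefree and ≠ 1), so x^2 - x - 96 is irreducible over Q. It is the minimal polynomial of α.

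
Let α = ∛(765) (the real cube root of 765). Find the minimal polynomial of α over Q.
m_α(x) = x^3 - 765

α satisfies α^3 = 765, so x^3 - 765 annihilates α. By the rational root test, a rational root p/q (in lowest terms) of x^3 - 765 would satisfy p^3 = 765 q^3, forcing q = 1 and p^3 = 765; but 765 is not a perfect cube, contradiction. A monic cubic over Q with no rational root is irreducible (any nontrivial factorization would include a linear factor). Hence x^3 - 765 is the minimal polynomial of α, and in particular [Q(α):Q] = 3.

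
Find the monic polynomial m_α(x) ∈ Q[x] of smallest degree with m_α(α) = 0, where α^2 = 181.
m_α(x) = x^2 - 181

α satisfies α^2 - 181 = 0, so x^2 - 181 annihilates α. Since d = 181 is squarefree and ≠ 1, it is not a perfect square in Q, so x^2 - 181 has no rational root and is therefore irreducible over Q (a degree-2 polynomial over a field is irreducible iff it has no root). Hence m_α(x) = x^2 - 181.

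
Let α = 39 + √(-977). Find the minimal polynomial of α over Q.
m_α(x) = x^2 - 78x + 2498

From α - 39 = √(-977), squaring gives (α - 39)^2 = -977, i.e. α^2 - 78α + 1521 = -977, so α^2 - 78α + 2498 = 0. The discriminant of x^2 - 78x + 2498 is (-78)^2 - 4·(2498) = 6084 - 9992 = -3908, and 4·(-977) is not a perfect square in Q since -977 is squarefree and ≠ 1. Hence x^2 - 78x + 2498 is irreducible over Q and is the minimal polynomial of α.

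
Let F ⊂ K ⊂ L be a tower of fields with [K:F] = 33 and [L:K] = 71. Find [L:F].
[L:F] = 2343

The tower law says that for any tower of field extensions F ⊂ K ⊂ L with finite degrees, [L:F] = [L:K] · [K:F]. Here this gives [L:F] = 71 · 33 = 2343.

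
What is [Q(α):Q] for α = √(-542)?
[Q(α):Q] = 2

[Q(α):Q] equals the degree of the minimal polynomial of α. Here α^2 = -542 and x^2 + 542 is irreducible (d = -542 is squarefree, ≠ 1, hence not a square), so deg(m_α) = 2. Thus [Q(α):Q] = 2.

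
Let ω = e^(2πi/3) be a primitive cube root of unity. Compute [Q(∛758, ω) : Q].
[Q(∛758, ω) : Q] = 6

[Q(∛758):Q] = 3 (min poly x^3 - 758, irreducible since 758 is not a perfect cube). [Q(ω):Q] = 2 (min poly x^2 + x + 1). Since Q(∛758) ⊂ R and ω ∉ R, we have ω ∉ Q(∛758), so x^2 + x + 1 remains irreducible over Q(∛758) and [Q(∛758, ω) : Q(∛758)] = 2. By the tower law, [Q(∛758, ω) : Q] = 3 · 2 = 6. (In fact Q(∛758, ω) is the splitting field of x^3 - 758 over Q.)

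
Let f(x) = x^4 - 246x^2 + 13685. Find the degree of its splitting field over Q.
[K : Q] = 4

Solving the quadratic in x^2: x^2 = (246 ± √(246^2 - 4·13685))/2 = (246 ± √5776)/2 = (246 ± 76)/2, giving x^2 = 161 or x^2 = 85. So f(x) = (x^2 - 161)(x^2 - 85) and the roots of f are ±√161, ±√85. Hence the splitting field is K = Q(√161, √85). Since 161 and 85 are distinct squarefree integers > 1, their product 13685 is not a perfect square, so √85 ∉ Q(√161). By the tower law [K:Q] = [Q(√161,√85):Q(√161)] · [Q(√161):Q] = 2 · 2 = 4.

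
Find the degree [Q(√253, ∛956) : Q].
[Q(√253, ∛956) : Q] = 6

Let L = Q(√253, ∛956). Since Q(√253) ⊂ L and [Q(√253):Q] = 2, the tower law gives 2 | [L:Q]. Likewise Q(∛956) ⊂ L with [Q(∛956):Q] = 3 (because 956 is not a perfect cube), so 3 | [L:Q]. As gcd(2,3) = 1, [L:Q] is divisible by 6. Conversely L is generated over Q by √253 and ∛956, so [L:Q] ≤ 2·3 = 6. Therefore [Q(√253, ∛956) : Q] = 6.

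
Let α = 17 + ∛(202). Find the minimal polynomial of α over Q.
m_α(x) = x^3 - 51x^2 + 867x - 5115

Set β = α - 17 = ∛(202), so β^3 = 202. Then (α - 17)^3 - 202 = 0, i.e. α is a root of g(x) = (x - 17)^3 - 202 = x^3 - 51x^2 + 867x - 5115. Since g(x) = h(x - 17) where h(x) = x^3 - 202, and h is irreducible over Q (because 202 is not a perfect cube, so h has no rational root, and a monic cubic with no rational root is irreducible), g is also irreducible (irreducibility is preserved under the substitution x → x - 17). Hence m_α(x) = x^3 - 51x^2 + 867x - 5115.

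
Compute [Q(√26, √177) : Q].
[Q(√26, √177) : Q] = 4

[Q(√26):Q] = 2 (min poly x^2 - 26, irreducible since 26 is squarefree > 1). For the top step, suppose √177 ∈ Q(√26), say √177 = c + d√26 with c, d ∈ Q. Squaring: 177 = c^2 + 26d^2 + 2cd√26. Since √26 ∉ Q this forces 2cd = 0. If d = 0 then √177 = c ∈ Q, contradicting 177 squarefree > 1. If c = 0 then 177 = 26d^2, so 26·177 = (26d)^2 is a perfect square in Q — but 26·177 = 4602 is not a perfect square (since 26 and 177 are distinct squarefree integers). Contradiction. Hence √177 ∉ Q(√26), so x^2 - 177 stays irreducible over Q(√26) and [Q(√26, √177) : Q(√26)] = 2. By the tower law, [Q(√26, √177) : Q] = 2 · 2 = 4.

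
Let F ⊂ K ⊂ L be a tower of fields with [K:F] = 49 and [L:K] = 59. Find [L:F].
[L:F] = 2891

The tower law says that for any tower of field extensions F ⊂ K ⊂ L with finite degrees, [L:F] = [L:K] · [K:F]. Here this gives [L:F] = 59 · 49 = 2891.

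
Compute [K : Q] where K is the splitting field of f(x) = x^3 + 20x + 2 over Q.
[K : Q] = 6

By the rational root test, any rational root of the monic integer polynomial f(x) = x^3 + 20x + 2 must be an integer dividing the constant term 2, i.e. one of ±{1, 2}. Evaluating: f(1) = 23, f(-1) = -19, f(2) = 50, f(-2) = -46; none is 0, so f has no rational root and is therefore irreducible over Q (a cubic with no linear factor over a field is irreducible). For an irreducible cubic, the Galois group is A_3 or S_3 according as the discriminant disc(f) = -4a^3 - 27b^2 = -4·(20)^3 - 27·(2)^2 = -32108 is or is not a square in Q. Here disc(f) = -32108 is not a perfect square in Q, so the Galois group of f over Q is not contained in A_3 and must be all of S_3. The splitting field has degree |S_3| = 6 over Q, so [K : Q] = 6.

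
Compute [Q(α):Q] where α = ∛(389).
[Q(α):Q] = 3

The minimal polynomial of α is x^3 - 389, irreducible over Q since 389 is not a perfect cube (so x^3 - 389 has no rational root). Hence [Q(α):Q] = deg(m_α) = 3.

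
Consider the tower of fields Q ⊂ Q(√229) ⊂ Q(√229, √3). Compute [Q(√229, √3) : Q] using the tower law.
[Q(√229, √3) : Q] = 4

[Q(√229):Q] = 2 (min poly x^2 - 229, irreducible since 229 is squarefree > 1). For the top step, suppose √3 ∈ Q(√229), say √3 = c + d√229 with c, d ∈ Q. Squaring: 3 = c^2 + 229d^2 + 2cd√229. Since √229 ∉ Q this forces 2cd = 0. If d = 0 then √3 = c ∈ Q, contradicting 3 squarefree > 1. If c = 0 then 3 = 229d^2, so 229·3 = (229d)^2 is a perfect square in Q — but 229·3 = 687 is not a perfect square (since 229 and 3 are distinct squarefree integers). Contradiction. Hence √3 ∉ Q(√229), so x^2 - 3 stays irreducible over Q(√229) and [Q(√229, √3) : Q(√229)] = 2. By the tower law, [Q(√229, √3) : Q] = 2 · 2 = 4.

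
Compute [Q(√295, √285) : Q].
[Q(√295, √285) : Q] = 4

[Q(√295):Q] = 2 (min poly x^2 - 295, irreducible since 295 is squarefree > 1). For the top step, suppose √285 ∈ Q(√295), say √285 = c + d√295 with c, d ∈ Q. Squaring: 285 = c^2 + 295d^2 + 2cd√295. Since √295 ∉ Q this forces 2cd = 0. If d = 0 then √285 = c ∈ Q, contradicting 285 squarefree > 1. If c = 0 then 285 = 295d^2, so 295·285 = (295d)^2 is a perfect square in Q — but 295·285 = 84075 is not a perfect square (since 295 and 285 are distinct squarefree integers). Contradiction. Hence √285 ∉ Q(√295), so x^2 - 285 stays irreducible over Q(√295) and [Q(√295, √285) : Q(√295)] = 2. By the tower law, [Q(√295, √285) : Q] = 2 · 2 = 4.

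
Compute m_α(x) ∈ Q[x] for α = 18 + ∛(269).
m_α(x) = x^3 - 54x^2 + 972x - 6101

Set β = α - 18 = ∛(269), so β^3 = 269. Then (α - 18)^3 - 269 = 0, i.e. α is a root of g(x) = (x - 18)^3 - 269 = x^3 - 54x^2 + 972x - 6101. Since g(x) = h(x - 18) where h(x) = x^3 - 269, and h is irreducible over Q (because 269 is not a perfect cube, so h has no rational root, and a monic cubic with no rational root is irreducible), g is also irreducible (irreducibility is preserved under the substitution x → x - 18). Hence m_α(x) = x^3 - 54x^2 + 972x - 6101.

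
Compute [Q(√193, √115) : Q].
[Q(√193, √115) : Q] = 4

[Q(√193):Q] = 2 (min poly x^2 - 193, irreducible since 193 is squarefree > 1). For the top step, suppose √115 ∈ Q(√193), say √115 = c + d√193 with c, d ∈ Q. Squaring: 115 = c^2 + 193d^2 + 2cd√193. Since √193 ∉ Q this forces 2cd = 0. If d = 0 then √115 = c ∈ Q, contradicting 115 squarefree > 1. If c = 0 then 115 = 193d^2, so 193·115 = (193d)^2 is a perfect square in Q — but 193·115 = 22195 is not a perfect square (since 193 and 115 are distinct squarefree integers). Contradiction. Hence √115 ∉ Q(√193), so x^2 - 115 stays irreducible over Q(√193) and [Q(√193, √115) : Q(√193)] = 2. By the tower law, [Q(√193, √115) : Q] = 2 · 2 = 4.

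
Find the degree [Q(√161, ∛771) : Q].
[Q(√161, ∛771) : Q] = 6

Let L = Q(√161, ∛771). Since Q(√161) ⊂ L and [Q(√161):Q] = 2, the tower law gives 2 | [L:Q]. Likewise Q(∛771) ⊂ L with [Q(∛771):Q] = 3 (because 771 is not a perfect cube), so 3 | [L:Q]. As gcd(2,3) = 1, [L:Q] is divisible by 6. Conversely L is generated over Q by √161 and ∛771, so [L:Q] ≤ 2·3 = 6. Therefore [Q(√161, ∛771) : Q] = 6.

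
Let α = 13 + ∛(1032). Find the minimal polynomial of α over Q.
m_α(x) = x^3 - 39x^2 + 507x - 3229

Set β = α - 13 = ∛(1032), so β^3 = 1032. Then (α - 13)^3 - 1032 = 0, i.e. α is a root of g(x) = (x - 13)^3 - 1032 = x^3 - 39x^2 + 507x - 3229. Since g(x) = h(x - 13) where h(x) = x^3 - 1032, and h is irreducible over Q (because 1032 is not a perfect cube, so h has no rational root, and a monic cubic with no rational root is irreducible), g is also irreducible (irreducibility is preserved under the substitution x → x - 13). Hence m_α(x) = x^3 - 39x^2 + 507x - 3229.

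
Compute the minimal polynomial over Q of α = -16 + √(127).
m_α(x) = x^2 + 32x + 129

From α + 16 = √(127), squaring gives (α + 16)^2 = 127, i.e. α^2 + 32α + 256 = 127, so α^2 + 32α + 129 = 0. The discriminant of x^2 + 32x + 129 is (32)^2 - 4·(129) = 1024 - 516 = 508, and 4·(127) is not a perfect square in Q since 127 is squarefree and ≠ 1. Hence x^2 + 32x + 129 is irreducible over Q and is the minimal polynomial of α.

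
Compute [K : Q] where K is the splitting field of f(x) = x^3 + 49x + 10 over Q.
[K : Q] = 6

By the rational root test, any rational root of the monic integer polynomial f(x) = x^3 + 49x + 10 must be an integer dividing the constant term 10, i.e. one of ±{1, 2, 5, 10}. Evaluating: f(1) = 60, f(-1) = -40, f(2) = 116, f(-2) = -96, f(5) = 380, f(-5) = -360, f(10) = 1500, f(-10) = -1480; none is 0, so f has no rational root and is therefore irreducible over Q (a cubic with no linear factor over a field is irreducible). For an irreducible cubic, the Galois group is A_3 or S_3 according as the discriminant disc(f) = -4a^3 - 27b^2 = -4·(49)^3 - 27·(10)^2 = -473296 is or is not a square in Q. Here disc(f) = -473296 is not a perfect square in Q, so the Galois group of f over Q is not contained in A_3 and must be all of S_3. The splitting field has degree |S_3| = 6 over Q, so [K : Q] = 6.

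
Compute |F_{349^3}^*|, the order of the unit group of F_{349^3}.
|F_{349^3}^*| = 42508548

F_{349^3} has 349^3 = 42508549 elements; its multiplicative group consists of all nonzero elements, so |F_{349^3}^*| = 42508549 - 1 = 42508548. (It is cyclic since any finite subgroup of the multiplicative group of a field is cyclic.)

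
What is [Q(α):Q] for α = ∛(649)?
[Q(α):Q] = 3

The minimal polynomial of α is x^3 - 649, irreducible over Q since 649 is not a perfect cube (so x^3 - 649 has no rational root). Hence [Q(α):Q] = deg(m_α) = 3.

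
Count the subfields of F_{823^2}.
F_{823^2} has 2 subfields

The subfields of F_{p^n} are exactly the fields F_{p^d} for d | n (each is the fixed field of the unique index-d subgroup of Gal(F_{p^n}/F_p) ≅ Z/nZ). The divisors of n = 2 are {1, 2}, giving 2 subfields: F_{823^1}, F_{823^2}.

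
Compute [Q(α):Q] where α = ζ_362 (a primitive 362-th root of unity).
[Q(α):Q] = 180

The minimal polynomial of ζ_362 over Q is the 362-th cyclotomic polynomial Φ_362(x), which is irreducible over Q and has degree φ(362) = 180. Hence [Q(α):Q] = φ(362) = 180.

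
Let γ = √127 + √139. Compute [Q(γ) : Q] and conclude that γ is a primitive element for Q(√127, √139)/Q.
[Q(γ) : Q] = 4 (equivalently, Q(γ) = Q(√127, √139))

Obviously Q(γ) ⊆ Q(√127, √139), and [Q(√127, √139):Q] = 4 (since 127, 139 are distinct squarefree integers > 1 with 17653 not a perfect square). To show equality we compute the minimal polynomial of γ. From γ = √127 + √139: γ^2 = 127 + 2√(17653) + 139 = 266 + 2√(17653), so γ^2 - 266 = 2√(17653); squaring, (γ^2 - 266)^2 = 4·17653, i.e. γ^4 - 532γ^2 + 70756 - 70612 = 0, i.e. γ^4 - 532γ^2 + 144 = 0. So γ is a root of x^4 - 532x^2 + 144. This polynomial is irreducible over Q: it has no rational root (each ±√127 ± √139 is irrational), and any factorization into two quadratics over Q would force √(17653) ∈ Q (pairing opposite roots) or √127, √139 ∈ Q (other pairings), all impossible. Hence [Q(γ):Q] = 4 = [Q(√127, √139):Q], so Q(γ) = Q(√127, √139).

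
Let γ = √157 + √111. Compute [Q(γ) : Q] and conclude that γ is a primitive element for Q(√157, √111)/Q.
[Q(γ) : Q] = 4 (equivalently, Q(γ) = Q(√157, √111))

Obviously Q(γ) ⊆ Q(√157, √111), and [Q(√157, √111):Q] = 4 (since 157, 111 are distinct squarefree integers > 1 with 17427 not a perfect square). To show equality we compute the minimal polynomial of γ. From γ = √157 + √111: γ^2 = 157 + 2√(17427) + 111 = 268 + 2√(17427), so γ^2 - 268 = 2√(17427); squaring, (γ^2 - 268)^2 = 4·17427, i.e. γ^4 - 536γ^2 + 71824 - 69708 = 0, i.e. γ^4 - 536γ^2 + 2116 = 0. So γ is a root of x^4 - 536x^2 + 2116. This polynomial is irreducible over Q: it has no rational root (each ±√157 ± √111 is irrational), and any factorization into two quadratics over Q would force √(17427) ∈ Q (pairing opposite roots) or √157, √111 ∈ Q (other pairings), all impossible. Hence [Q(γ):Q] = 4 = [Q(√157, √111):Q], so Q(γ) = Q(√157, √111).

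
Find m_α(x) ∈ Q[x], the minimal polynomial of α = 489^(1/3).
m_α(x) = x^3 - 489

α satisfies α^3 = 489, so x^3 - 489 annihilates α. By the rational root test, a rational root p/q (in lowest terms) of x^3 - 489 would satisfy p^3 = 489 q^3, forcing q = 1 and p^3 = 489; but 489 is not a perfect cube, contradiction. A monic cubic over Q with no rational root is irreducible (any nontrivial factorization would include a linear factor). Hence x^3 - 489 is the minimal polynomial of α, and in particular [Q(α):Q] = 3.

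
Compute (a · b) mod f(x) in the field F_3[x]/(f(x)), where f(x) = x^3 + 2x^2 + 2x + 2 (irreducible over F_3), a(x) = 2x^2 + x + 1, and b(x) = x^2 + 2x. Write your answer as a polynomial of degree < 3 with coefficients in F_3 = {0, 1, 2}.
a · b ≡ 2x + 1 (mod f(x))

Multiply in F_3[x]: a(x)·b(x) = (2x^2 + x + 1)·(x^2 + 2x) = 2x^4 + 2x^3 + 2x. This has degree ≥ 3, so divide by f(x) over F_3: 2x^4 + 2x^3 + 2x = (2x + 1)·(x^3 + 2x^2 + 2x + 2) + (2x + 1). Hence a·b ≡ 2x + 1 (mod f). (F_3[x]/(f) is a field with 3^3 = 27 elements since f is irreducible of degree 3.)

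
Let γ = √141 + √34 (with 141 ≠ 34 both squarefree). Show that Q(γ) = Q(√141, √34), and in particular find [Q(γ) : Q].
[Q(γ) : Q] = 4 (equivalently, Q(γ) = Q(√141, √34))

Obviously Q(γ) ⊆ Q(√141, √34), and [Q(√141, √34):Q] = 4 (since 141, 34 are distinct squarefree integers > 1 with 4794 not a perfect square). To show equality we compute the minimal polynomial of γ. From γ = √141 + √34: γ^2 = 141 + 2√(4794) + 34 = 175 + 2√(4794), so γ^2 - 175 = 2√(4794); squaring, (γ^2 - 175)^2 = 4·4794, i.e. γ^4 - 350γ^2 + 30625 - 19176 = 0, i.e. γ^4 - 350γ^2 + 11449 = 0. So γ is a root of x^4 - 350x^2 + 11449. This polynomial is irreducible over Q: it has no rational root (each ±√141 ± √34 is irrational), and any factorization into two quadratics over Q would force √(4794) ∈ Q (pairing opposite roots) or √141, √34 ∈ Q (other pairings), all impossible. Hence [Q(γ):Q] = 4 = [Q(√141, √34):Q], so Q(γ) = Q(√141, √34).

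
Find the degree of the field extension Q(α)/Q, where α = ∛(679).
[Q(α):Q] = 3

The minimal polynomial of α is x^3 - 679, irreducible over Q since 679 is not a perfect cube (so x^3 - 679 has no rational root). Hence [Q(α):Q] = deg(m_α) = 3.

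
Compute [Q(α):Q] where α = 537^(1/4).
[Q(α):Q] = 4

α is a root of x^4 - 537. By Eisenstein's criterion at the prime p = 3 (which divides the constant term 537 but p^2 = 9 does not, since 537 is squarefree), x^4 - 537 is irreducible over Q. Hence [Q(α):Q] = 4.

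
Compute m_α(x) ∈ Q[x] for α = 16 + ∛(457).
m_α(x) = x^3 - 48x^2 + 768x - 4553

Set β = α - 16 = ∛(457), so β^3 = 457. Then (α - 16)^3 - 457 = 0, i.e. α is a root of g(x) = (x - 16)^3 - 457 = x^3 - 48x^2 + 768x - 4553. Since g(x) = h(x - 16) where h(x) = x^3 - 457, and h is irreducible over Q (because 457 is not a perfect cube, so h has no rational root, and a monic cubic with no rational root is irreducible), g is also irreducible (irreducibility is preserved under the substitution x → x - 16). Hence m_α(x) = x^3 - 48x^2 + 768x - 4553.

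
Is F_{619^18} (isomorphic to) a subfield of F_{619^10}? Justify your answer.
No: F_{619^18} is not a subfield of F_{619^10}

F_{p^m} embeds in F_{p^n} iff m | n. Here 18 ∤ 10 (since 10 = 0·18 + 10 with remainder 10 ≠ 0), so F_{619^18} is not a subfield of F_{619^10}. Equivalently: if it were, the tower law would give 18 = [F_{619^18}:F_619] dividing [F_{619^10}:F_619] = 10, contradiction.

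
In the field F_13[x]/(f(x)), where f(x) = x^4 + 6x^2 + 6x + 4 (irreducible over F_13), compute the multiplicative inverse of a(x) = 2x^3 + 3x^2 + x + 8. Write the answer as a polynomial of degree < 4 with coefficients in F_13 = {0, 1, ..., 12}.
a(x)^(-1) ≡ x^3 + x^2 + x + 2 (mod f(x))

Since f is irreducible over F_13, F_13[x]/(f) is a field and a(x) ≠ 0 has an inverse. Apply the extended Euclidean algorithm to f(x) and a(x) in F_13[x]: f(x) = (7x + 9)·a(x) + (11x^2 + 6x + 10);  a(x) = (12x + 2)·(11x^2 + 6x + 10) + (12x + 1);  (11x^2 + 6x + 10) = (2x + 9)·(12x + 1) + (1). The last nonzero remainder is the constant 1 = gcd(f, a) in F_13. Back-substituting through the division chain expresses 1 = s(x)·a(x) + t(x)·f(x) with s(x) ≡ x^3 + x^2 + x + 2 (mod f), so a(x)^(-1) ≡ s(x) = x^3 + x^2 + x + 2 (mod f). Check: (2x^3 + 3x^2 + x + 8)·(x^3 + x^2 + x + 2) = 2x^6 + 5x^5 + 6x^4 + 3x^3 + 2x^2 + 10x + 3 ≡ 1 (mod x^4 + 6x^2 + 6x + 4).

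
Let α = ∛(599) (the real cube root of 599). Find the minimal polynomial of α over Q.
m_α(x) = x^3 - 599

α satisfies α^3 = 599, so x^3 - 599 annihilates α. By the rational root test, a rational root p/q (in lowest terms) of x^3 - 599 would satisfy p^3 = 599 q^3, forcing q = 1 and p^3 = 599; but 599 is not a perfect cube, contradiction. A monic cubic over Q with no rational root is irreducible (any nontrivial factorization would include a linear factor). Hence x^3 - 599 is the minimal polynomial of α, and in particular [Q(α):Q] = 3.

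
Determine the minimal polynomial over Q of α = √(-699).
m_α(x) = x^2 + 699

α satisfies α^2 + 699 = 0, so x^2 + 699 annihilates α. Since d = -699 is squarefree and ≠ 1, it is not a perfect square in Q, so x^2 + 699 has no rational root and is therefore irreducible over Q (a degree-2 polynomial over a field is irreducible iff it has no root). Hence m_α(x) = x^2 + 699.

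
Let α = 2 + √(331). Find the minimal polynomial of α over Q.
m_α(x) = x^2 - 4x - 327

From α - 2 = √(331), squaring gives (α - 2)^2 = 331, i.e. α^2 - 4α + 4 = 331, so α^2 - 4α - 327 = 0. The discriminant of x^2 - 4x - 327 is (-4)^2 - 4·(-327) = 16 + 1308 = 1324, and 4·(331) is not a perfect square in Q since 331 is squarefree and ≠ 1. Hence x^2 - 4x - 327 is irreducible over Q and is the minimal polynomial of α.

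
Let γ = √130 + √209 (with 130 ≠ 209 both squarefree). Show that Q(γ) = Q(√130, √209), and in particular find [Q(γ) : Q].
[Q(γ) : Q] = 4 (equivalently, Q(γ) = Q(√130, √209))

Obviously Q(γ) ⊆ Q(√130, √209), and [Q(√130, √209):Q] = 4 (since 130, 209 are distinct squarefree integers > 1 with 27170 not a perfect square). To show equality we compute the minimal polynomial of γ. From γ = √130 + √209: γ^2 = 130 + 2√(27170) + 209 = 339 + 2√(27170), so γ^2 - 339 = 2√(27170); squaring, (γ^2 - 339)^2 = 4·27170, i.e. γ^4 - 678γ^2 + 114921 - 108680 = 0, i.e. γ^4 - 678γ^2 + 6241 = 0. So γ is a root of x^4 - 678x^2 + 6241. This polynomial is irreducible over Q: it has no rational root (each ±√130 ± √209 is irrational), and any factorization into two quadratics over Q would force √(27170) ∈ Q (pairing opposite roots) or √130, √209 ∈ Q (other pairings), all impossible. Hence [Q(γ):Q] = 4 = [Q(√130, √209):Q], so Q(γ) = Q(√130, √209).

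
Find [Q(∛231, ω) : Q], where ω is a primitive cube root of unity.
[Q(∛231, ω) : Q] = 6

[Q(∛231):Q] = 3 (min poly x^3 - 231, irreducible since 231 is not a perfect cube). [Q(ω):Q] = 2 (min poly x^2 + x + 1). Since Q(∛231) ⊂ R and ω ∉ R, we have ω ∉ Q(∛231), so x^2 + x + 1 remains irreducible over Q(∛231) and [Q(∛231, ω) : Q(∛231)] = 2. By the tower law, [Q(∛231, ω) : Q] = 3 · 2 = 6. (In fact Q(∛231, ω) is the splitting field of x^3 - 231 over Q.)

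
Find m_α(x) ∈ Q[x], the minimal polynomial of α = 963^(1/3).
m_α(x) = x^3 - 963

α satisfies α^3 = 963, so x^3 - 963 annihilates α. By the rational root test, a rational root p/q (in lowest terms) of x^3 - 963 would satisfy p^3 = 963 q^3, forcing q = 1 and p^3 = 963; but 963 is not a perfect cube, contradiction. A monic cubic over Q with no rational root is irreducible (any nontrivial factorization would include a linear factor). Hence x^3 - 963 is the minimal polynomial of α, and in particular [Q(α):Q] = 3.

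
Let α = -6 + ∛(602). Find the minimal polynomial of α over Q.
m_α(x) = x^3 + 18x^2 + 108x - 386

Set β = α + 6 = ∛(602), so β^3 = 602. Then (α + 6)^3 - 602 = 0, i.e. α is a root of g(x) = (x + 6)^3 - 602 = x^3 + 18x^2 + 108x - 386. Since g(x) = h(x + 6) where h(x) = x^3 - 602, and h is irreducible over Q (because 602 is not a perfect cube, so h has no rational root, and a monic cubic with no rational root is irreducible), g is also irreducible (irreducibility is preserved under the substitution x → x + 6). Hence m_α(x) = x^3 + 18x^2 + 108x - 386.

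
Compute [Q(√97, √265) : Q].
[Q(√97, √265) : Q] = 4

[Q(√97):Q] = 2 (min poly x^2 - 97, irreducible since 97 is squarefree > 1). For the top step, suppose √265 ∈ Q(√97), say √265 = c + d√97 with c, d ∈ Q. Squaring: 265 = c^2 + 97d^2 + 2cd√97. Since √97 ∉ Q this forces 2cd = 0. If d = 0 then √265 = c ∈ Q, contradicting 265 squarefree > 1. If c = 0 then 265 = 97d^2, so 97·265 = (97d)^2 is a perfect square in Q — but 97·265 = 25705 is not a perfect square (since 97 and 265 are distinct squarefree integers). Contradiction. Hence √265 ∉ Q(√97), so x^2 - 265 stays irreducible over Q(√97) and [Q(√97, √265) : Q(√97)] = 2. By the tower law, [Q(√97, √265) : Q] = 2 · 2 = 4.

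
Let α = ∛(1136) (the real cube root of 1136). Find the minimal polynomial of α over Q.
m_α(x) = x^3 - 1136

α satisfies α^3 = 1136, so x^3 - 1136 annihilates α. By the rational root test, a rational root p/q (in lowest terms) of x^3 - 1136 would satisfy p^3 = 1136 q^3, forcing q = 1 and p^3 = 1136; but 1136 is not a perfect cube, contradiction. A monic cubic over Q with no rational root is irreducible (any nontrivial factorization would include a linear factor). Hence x^3 - 1136 is the minimal polynomial of α, and in particular [Q(α):Q] = 3.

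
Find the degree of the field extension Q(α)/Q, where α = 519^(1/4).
[Q(α):Q] = 4

α is a root of x^4 - 519. By Eisenstein's criterion at the prime p = 3 (which divides the constant term 519 but p^2 = 9 does not, since 519 is squarefree), x^4 - 519 is irreducible over Q. Hence [Q(α):Q] = 4.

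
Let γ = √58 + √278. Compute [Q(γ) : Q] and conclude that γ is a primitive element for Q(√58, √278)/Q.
[Q(γ) : Q] = 4 (equivalently, Q(γ) = Q(√58, √278))

Obviously Q(γ) ⊆ Q(√58, √278), and [Q(√58, √278):Q] = 4 (since 58, 278 are distinct squarefree integers > 1 with 16124 not a perfect square). To show equality we compute the minimal polynomial of γ. From γ = √58 + √278: γ^2 = 58 + 2√(16124) + 278 = 336 + 2√(16124), so γ^2 - 336 = 2√(16124); squaring, (γ^2 - 336)^2 = 4·16124, i.e. γ^4 - 672γ^2 + 112896 - 64496 = 0, i.e. γ^4 - 672γ^2 + 48400 = 0. So γ is a root of x^4 - 672x^2 + 48400. This polynomial is irreducible over Q: it has no rational root (each ±√58 ± √278 is irrational), and any factorization into two quadratics over Q would force √(16124) ∈ Q (pairing opposite roots) or √58, √278 ∈ Q (other pairings), all impossible. Hence [Q(γ):Q] = 4 = [Q(√58, √278):Q], so Q(γ) = Q(√58, √278).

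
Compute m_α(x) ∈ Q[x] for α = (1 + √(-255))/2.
m_α(x) = x^2 - x + 64

From 2α - 1 = √(-255), squaring gives (2α - 1)^2 = -255, i.e. 4α^2 - 4α + 1 = -255, so α^2 - α + (1 + 255)/4 = 0. Since -255 ≡ 1 (mod 4), (1 + 255)/4 = 64 ∈ Z. The polynomial x^2 - x + 64 has discriminant 1 - 4·(64) = -255, which is not a perfect square in Q (d = -255 is squarefree and ≠ 1), so x^2 - x + 64 is irreducible over Q. It is the minimal polynomial of α.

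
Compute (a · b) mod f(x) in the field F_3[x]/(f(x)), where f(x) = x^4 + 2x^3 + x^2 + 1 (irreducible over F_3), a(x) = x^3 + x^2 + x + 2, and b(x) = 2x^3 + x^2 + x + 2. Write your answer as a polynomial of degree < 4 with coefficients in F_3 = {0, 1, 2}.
a · b ≡ x^3 + 2x^2 + 2x (mod f(x))

Multiply in F_3[x]: a(x)·b(x) = (x^3 + x^2 + x + 2)·(2x^3 + x^2 + x + 2) = 2x^6 + x^4 + 2x^3 + 2x^2 + x + 1. This has degree ≥ 4, so divide by f(x) over F_3: 2x^6 + x^4 + 2x^3 + 2x^2 + x + 1 = (2x^2 + 2x + 1)·(x^4 + 2x^3 + x^2 + 1) + (x^3 + 2x^2 + 2x). Hence a·b ≡ x^3 + 2x^2 + 2x (mod f). (F_3[x]/(f) is a field with 3^4 = 81 elements since f is irreducible of degree 4.)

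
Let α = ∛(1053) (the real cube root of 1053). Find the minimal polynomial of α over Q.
m_α(x) = x^3 - 1053

α satisfies α^3 = 1053, so x^3 - 1053 annihilates α. By the rational root test, a rational root p/q (in lowest terms) of x^3 - 1053 would satisfy p^3 = 1053 q^3, forcing q = 1 and p^3 = 1053; but 1053 is not a perfect cube, contradiction. A monic cubic over Q with no rational root is irreducible (any nontrivial factorization would include a linear factor). Hence x^3 - 1053 is the minimal polynomial of α, and in particular [Q(α):Q] = 3.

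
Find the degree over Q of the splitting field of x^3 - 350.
[K : Q] = 6

The roots of x^3 - 350 are ∛350, ω∛350, ω^2∛350 where ω = e^(2πi/3) is a primitive cube root of unity, so K = Q(∛350, ω). Now [Q(∛350):Q] = 3 (since 350 is not a perfect cube, x^3 - 350 is irreducible) and [Q(ω):Q] = 2. Both 2 and 3 divide [K:Q], and [K:Q] ≤ 3·2 = 6, so [K:Q] = 6. (Equivalently: Q(∛350) ⊂ R but ω ∉ R, so [K : Q(∛350)] = 2.)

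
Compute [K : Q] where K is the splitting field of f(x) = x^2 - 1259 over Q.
[K : Q] = 2

f(x) = x^2 - 1259 factors as (x - √1259)(x + √1259). The splitting field is K = Q(√1259). Since 1259 is squarefree and > 1, it is not a perfect square, so x^2 - 1259 is irreducible over Q and [Q(√1259) : Q] = 2. Hence [K : Q] = 2.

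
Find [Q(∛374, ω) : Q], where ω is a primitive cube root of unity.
[Q(∛374, ω) : Q] = 6

[Q(∛374):Q] = 3 (min poly x^3 - 374, irreducible since 374 is not a perfect cube). [Q(ω):Q] = 2 (min poly x^2 + x + 1). Since Q(∛374) ⊂ R and ω ∉ R, we have ω ∉ Q(∛374), so x^2 + x + 1 remains irreducible over Q(∛374) and [Q(∛374, ω) : Q(∛374)] = 2. By the tower law, [Q(∛374, ω) : Q] = 3 · 2 = 6. (In fact Q(∛374, ω) is the splitting field of x^3 - 374 over Q.)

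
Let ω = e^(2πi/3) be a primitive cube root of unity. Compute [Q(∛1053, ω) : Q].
[Q(∛1053, ω) : Q] = 6

[Q(∛1053):Q] = 3 (min poly x^3 - 1053, irreducible since 1053 is not a perfect cube). [Q(ω):Q] = 2 (min poly x^2 + x + 1). Since Q(∛1053) ⊂ R and ω ∉ R, we have ω ∉ Q(∛1053), so x^2 + x + 1 remains irreducible over Q(∛1053) and [Q(∛1053, ω) : Q(∛1053)] = 2. By the tower law, [Q(∛1053, ω) : Q] = 3 · 2 = 6. (In fact Q(∛1053, ω) is the splitting field of x^3 - 1053 over Q.)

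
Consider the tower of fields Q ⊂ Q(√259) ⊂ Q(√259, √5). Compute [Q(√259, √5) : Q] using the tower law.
[Q(√259, √5) : Q] = 4

[Q(√259):Q] = 2 (min poly x^2 - 259, irreducible since 259 is squarefree > 1). For the top step, suppose √5 ∈ Q(√259), say √5 = c + d√259 with c, d ∈ Q. Squaring: 5 = c^2 + 259d^2 + 2cd√259. Since √259 ∉ Q this forces 2cd = 0. If d = 0 then √5 = c ∈ Q, contradicting 5 squarefree > 1. If c = 0 then 5 = 259d^2, so 259·5 = (259d)^2 is a perfect square in Q — but 259·5 = 1295 is not a perfect square (since 259 and 5 are distinct squarefree integers). Contradiction. Hence √5 ∉ Q(√259), so x^2 - 5 stays irreducible over Q(√259) and [Q(√259, √5) : Q(√259)] = 2. By the tower law, [Q(√259, √5) : Q] = 2 · 2 = 4.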